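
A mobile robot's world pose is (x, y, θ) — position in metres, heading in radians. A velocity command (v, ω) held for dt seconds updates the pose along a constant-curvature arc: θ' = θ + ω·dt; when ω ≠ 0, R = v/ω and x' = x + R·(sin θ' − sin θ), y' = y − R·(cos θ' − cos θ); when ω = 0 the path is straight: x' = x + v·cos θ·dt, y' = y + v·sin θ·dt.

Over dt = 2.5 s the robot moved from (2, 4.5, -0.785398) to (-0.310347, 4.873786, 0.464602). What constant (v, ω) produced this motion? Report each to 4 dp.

Δθ = 0.464602 − -0.785398 = 1.250000
ω = Δθ/dt = 1.250000/2.5 = 0.5000
R = Δx/(sin θ' − sin θ) = -2.0000
v = R·ω = -2.0000·0.5000 = -1.0000

v = -1.0000, ω = 0.5000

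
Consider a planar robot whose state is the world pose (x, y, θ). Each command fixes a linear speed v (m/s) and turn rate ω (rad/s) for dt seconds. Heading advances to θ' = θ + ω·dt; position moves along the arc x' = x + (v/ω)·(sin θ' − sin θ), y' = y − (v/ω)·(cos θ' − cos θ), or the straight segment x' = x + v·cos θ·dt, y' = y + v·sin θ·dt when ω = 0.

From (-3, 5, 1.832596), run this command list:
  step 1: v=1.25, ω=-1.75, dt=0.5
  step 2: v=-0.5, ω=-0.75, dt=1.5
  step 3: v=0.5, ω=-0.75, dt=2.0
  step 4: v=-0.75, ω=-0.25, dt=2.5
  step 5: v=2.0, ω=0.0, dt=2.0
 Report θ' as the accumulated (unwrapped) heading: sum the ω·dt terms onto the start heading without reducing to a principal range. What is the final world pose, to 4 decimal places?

(-4.9066, 3.2900, -2.2924)

step 1: θ'=0.9576 (R=-0.7143) → pose (-2.8942, 5.5959, 0.9576)
step 2: θ'=-0.1674 (R=0.6667) → pose (-3.5505, 5.3222, -0.1674)
step 3: θ'=-1.6674 (R=-0.6667) → pose (-2.9980, 4.6006, -1.6674)
step 4: θ'=-2.2924 (R=3.0000) → pose (-2.2642, 6.2930, -2.2924)
step 5: θ'=-2.2924 (straight) → pose (-4.9066, 3.2900, -2.2924)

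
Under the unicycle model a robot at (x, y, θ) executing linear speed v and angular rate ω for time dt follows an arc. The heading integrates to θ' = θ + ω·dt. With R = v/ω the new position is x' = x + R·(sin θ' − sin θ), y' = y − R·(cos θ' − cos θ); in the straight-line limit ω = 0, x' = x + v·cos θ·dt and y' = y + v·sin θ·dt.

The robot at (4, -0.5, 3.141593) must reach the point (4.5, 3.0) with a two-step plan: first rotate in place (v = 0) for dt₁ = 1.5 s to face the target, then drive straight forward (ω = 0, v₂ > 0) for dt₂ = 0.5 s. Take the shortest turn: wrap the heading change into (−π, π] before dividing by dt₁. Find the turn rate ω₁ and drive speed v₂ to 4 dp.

ω₁ = -1.1418, v₂ = 7.0711

heading to target = atan2(3−-0.5, 4.5−4) = 1.4289
Δθ = wrap(1.4289 − 3.1416) = -1.7127; ω₁ = Δθ/dt₁ = -1.1418
distance = √((4.5−4)² + (3−-0.5)²) = 3.5355; v₂ = distance/dt₂ = 7.0711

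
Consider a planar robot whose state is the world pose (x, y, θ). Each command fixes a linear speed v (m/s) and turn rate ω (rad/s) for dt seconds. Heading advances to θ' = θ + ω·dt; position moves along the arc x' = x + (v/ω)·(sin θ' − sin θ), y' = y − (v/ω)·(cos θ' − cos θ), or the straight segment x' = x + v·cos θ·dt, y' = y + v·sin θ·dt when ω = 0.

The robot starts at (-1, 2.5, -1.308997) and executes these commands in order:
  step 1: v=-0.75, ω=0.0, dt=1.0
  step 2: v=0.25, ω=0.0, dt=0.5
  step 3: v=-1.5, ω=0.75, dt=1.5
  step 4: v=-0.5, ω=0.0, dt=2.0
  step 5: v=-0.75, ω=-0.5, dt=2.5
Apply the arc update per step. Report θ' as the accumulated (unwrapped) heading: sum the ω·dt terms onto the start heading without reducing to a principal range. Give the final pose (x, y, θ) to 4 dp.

(-4.9224, 6.0054, -1.4340)

step 1: θ'=-1.3090 (straight) → pose (-1.1941, 3.2244, -1.3090)
step 2: θ'=-1.3090 (straight) → pose (-1.1618, 3.1037, -1.3090)
step 3: θ'=-0.1840 (R=-2.0000) → pose (-2.7277, 4.5523, -0.1840)
step 4: θ'=-0.1840 (straight) → pose (-3.7108, 4.7353, -0.1840)
step 5: θ'=-1.4340 (R=1.5000) → pose (-4.9224, 6.0054, -1.4340)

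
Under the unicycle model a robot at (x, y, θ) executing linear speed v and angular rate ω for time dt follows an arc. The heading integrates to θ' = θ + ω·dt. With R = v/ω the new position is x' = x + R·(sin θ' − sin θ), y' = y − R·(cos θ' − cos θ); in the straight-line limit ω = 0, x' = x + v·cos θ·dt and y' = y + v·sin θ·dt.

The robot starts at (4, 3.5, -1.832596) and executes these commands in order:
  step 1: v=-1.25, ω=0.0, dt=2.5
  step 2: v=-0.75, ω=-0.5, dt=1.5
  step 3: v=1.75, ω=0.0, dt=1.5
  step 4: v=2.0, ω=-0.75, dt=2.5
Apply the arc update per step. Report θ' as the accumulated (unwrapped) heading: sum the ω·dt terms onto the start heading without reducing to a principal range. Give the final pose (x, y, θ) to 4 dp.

(-0.7581, 7.5985, -4.4576)

step 1: θ'=-1.8326 (straight) → pose (4.8088, 6.5185, -1.8326)
step 2: θ'=-2.5826 (R=1.5000) → pose (5.4622, 7.4020, -2.5826)
step 3: θ'=-2.5826 (straight) → pose (3.2368, 6.0098, -2.5826)
step 4: θ'=-4.4576 (R=-2.6667) → pose (-0.7581, 7.5985, -4.4576)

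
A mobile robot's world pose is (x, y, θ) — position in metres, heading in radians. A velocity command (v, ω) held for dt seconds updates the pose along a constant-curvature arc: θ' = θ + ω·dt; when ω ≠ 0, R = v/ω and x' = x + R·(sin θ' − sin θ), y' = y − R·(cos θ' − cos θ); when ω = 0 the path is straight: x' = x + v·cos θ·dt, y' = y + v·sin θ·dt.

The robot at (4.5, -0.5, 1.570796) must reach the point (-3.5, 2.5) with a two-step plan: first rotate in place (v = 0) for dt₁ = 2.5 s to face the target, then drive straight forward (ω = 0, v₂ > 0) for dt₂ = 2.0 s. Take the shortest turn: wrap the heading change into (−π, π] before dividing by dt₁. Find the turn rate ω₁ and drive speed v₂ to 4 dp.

heading to target = atan2(2.5−-0.5, -3.5−4.5) = 2.7828
Δθ = wrap(2.7828 − 1.5708) = 1.2120; ω₁ = Δθ/dt₁ = 0.4848
distance = √((-3.5−4.5)² + (2.5−-0.5)²) = 8.5440; v₂ = distance/dt₂ = 4.2720

ω₁ = 0.4848, v₂ = 4.2720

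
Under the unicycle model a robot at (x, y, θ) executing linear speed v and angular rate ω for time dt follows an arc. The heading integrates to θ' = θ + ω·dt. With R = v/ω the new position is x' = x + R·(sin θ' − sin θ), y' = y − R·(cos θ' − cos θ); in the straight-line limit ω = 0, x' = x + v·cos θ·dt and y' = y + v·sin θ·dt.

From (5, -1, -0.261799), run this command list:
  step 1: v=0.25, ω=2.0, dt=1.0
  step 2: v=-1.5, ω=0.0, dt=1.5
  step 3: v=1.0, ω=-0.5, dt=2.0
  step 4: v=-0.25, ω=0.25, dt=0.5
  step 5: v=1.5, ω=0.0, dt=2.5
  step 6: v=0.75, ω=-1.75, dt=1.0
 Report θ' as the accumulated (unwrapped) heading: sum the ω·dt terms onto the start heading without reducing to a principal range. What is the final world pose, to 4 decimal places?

(9.1650, 1.4879, -0.8868)

step 1: θ'=1.7382 (R=0.1250) → pose (5.1556, -0.8584, 1.7382)
step 2: θ'=1.7382 (straight) → pose (5.5305, -3.0770, 1.7382)
step 3: θ'=0.7382 (R=-2.0000) → pose (6.1566, -1.2644, 0.7382)
step 4: θ'=0.8632 (R=-1.0000) → pose (6.0697, -1.3540, 0.8632)
step 5: θ'=0.8632 (straight) → pose (8.5072, 1.4957, 0.8632)
step 6: θ'=-0.8868 (R=-0.4286) → pose (9.1650, 1.4879, -0.8868)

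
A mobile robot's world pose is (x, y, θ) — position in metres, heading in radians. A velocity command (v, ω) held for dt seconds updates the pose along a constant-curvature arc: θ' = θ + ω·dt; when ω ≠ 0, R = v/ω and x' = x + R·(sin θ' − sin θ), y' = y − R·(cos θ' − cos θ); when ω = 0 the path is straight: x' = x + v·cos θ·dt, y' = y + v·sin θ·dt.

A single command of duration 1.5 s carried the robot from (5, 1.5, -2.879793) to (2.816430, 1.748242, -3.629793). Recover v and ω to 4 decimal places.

v = 1.5000, ω = -0.5000

Δθ = -3.629793 − -2.879793 = -0.750000
ω = Δθ/dt = -0.750000/1.5 = -0.5000
R = Δx/(sin θ' − sin θ) = -3.0000
v = R·ω = -3.0000·-0.5000 = 1.5000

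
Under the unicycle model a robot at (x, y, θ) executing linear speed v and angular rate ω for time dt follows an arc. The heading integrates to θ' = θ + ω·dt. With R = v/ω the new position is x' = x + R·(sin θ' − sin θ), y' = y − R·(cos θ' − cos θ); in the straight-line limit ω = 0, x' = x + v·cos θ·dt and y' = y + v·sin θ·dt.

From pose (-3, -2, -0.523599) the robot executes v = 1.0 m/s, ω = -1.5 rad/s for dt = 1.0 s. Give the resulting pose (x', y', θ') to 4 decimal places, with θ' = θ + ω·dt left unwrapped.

(-2.7339, -2.8690, -2.0236)

θ' = -0.5236 + -1.5·1.0 = -2.0236
R = v/ω = 1.0/-1.5 = -0.6667
x' = -3 + -0.6667·(sin -2.0236 − sin -0.5236) = -2.7339
y' = -2 − -0.6667·(cos -2.0236 − cos -0.5236) = -2.8690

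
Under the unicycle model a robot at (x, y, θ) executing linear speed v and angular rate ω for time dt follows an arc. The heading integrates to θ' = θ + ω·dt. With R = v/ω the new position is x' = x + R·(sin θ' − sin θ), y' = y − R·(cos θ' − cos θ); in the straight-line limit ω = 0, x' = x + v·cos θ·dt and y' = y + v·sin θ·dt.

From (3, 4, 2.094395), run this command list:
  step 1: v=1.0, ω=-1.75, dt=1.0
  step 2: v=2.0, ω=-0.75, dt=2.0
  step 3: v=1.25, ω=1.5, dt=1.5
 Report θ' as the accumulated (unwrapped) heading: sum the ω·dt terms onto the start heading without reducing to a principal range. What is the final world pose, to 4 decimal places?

(8.1455, 3.3431, 1.0944)

step 1: θ'=0.3444 (R=-0.5714) → pose (3.3019, 4.8236, 0.3444)
step 2: θ'=-1.1556 (R=-2.6667) → pose (6.6424, 3.3891, -1.1556)
step 3: θ'=1.0944 (R=0.8333) → pose (8.1455, 3.3431, 1.0944)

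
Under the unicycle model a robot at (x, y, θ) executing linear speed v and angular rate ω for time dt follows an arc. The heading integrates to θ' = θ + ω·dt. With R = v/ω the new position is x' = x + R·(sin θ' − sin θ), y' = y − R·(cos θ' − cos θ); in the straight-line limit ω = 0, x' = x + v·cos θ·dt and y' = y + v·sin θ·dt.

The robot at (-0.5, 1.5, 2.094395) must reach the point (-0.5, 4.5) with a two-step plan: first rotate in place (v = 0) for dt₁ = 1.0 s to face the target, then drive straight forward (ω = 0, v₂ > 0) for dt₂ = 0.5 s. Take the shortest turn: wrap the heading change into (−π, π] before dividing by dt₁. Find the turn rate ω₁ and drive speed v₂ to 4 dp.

ω₁ = -0.5236, v₂ = 6.0000

heading to target = atan2(4.5−1.5, -0.5−-0.5) = 1.5708
Δθ = wrap(1.5708 − 2.0944) = -0.5236; ω₁ = Δθ/dt₁ = -0.5236
distance = √((-0.5−-0.5)² + (4.5−1.5)²) = 3.0000; v₂ = distance/dt₂ = 6.0000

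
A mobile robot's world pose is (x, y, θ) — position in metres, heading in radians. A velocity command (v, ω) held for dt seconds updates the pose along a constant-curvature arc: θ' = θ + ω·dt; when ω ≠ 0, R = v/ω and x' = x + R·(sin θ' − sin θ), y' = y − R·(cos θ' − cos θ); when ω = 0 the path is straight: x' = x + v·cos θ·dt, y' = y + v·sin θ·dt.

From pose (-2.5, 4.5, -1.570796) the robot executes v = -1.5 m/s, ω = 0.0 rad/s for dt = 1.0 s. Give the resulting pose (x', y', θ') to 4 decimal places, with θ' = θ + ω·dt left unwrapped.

θ' = -1.5708 + 0.0·1.0 = -1.5708
ω = 0 → straight: x' = -2.5 + -1.5·cos(-1.5708)·1.0 = -2.5000
y' = 4.5 + -1.5·sin(-1.5708)·1.0 = 6.0000

(-2.5000, 6.0000, -1.5708)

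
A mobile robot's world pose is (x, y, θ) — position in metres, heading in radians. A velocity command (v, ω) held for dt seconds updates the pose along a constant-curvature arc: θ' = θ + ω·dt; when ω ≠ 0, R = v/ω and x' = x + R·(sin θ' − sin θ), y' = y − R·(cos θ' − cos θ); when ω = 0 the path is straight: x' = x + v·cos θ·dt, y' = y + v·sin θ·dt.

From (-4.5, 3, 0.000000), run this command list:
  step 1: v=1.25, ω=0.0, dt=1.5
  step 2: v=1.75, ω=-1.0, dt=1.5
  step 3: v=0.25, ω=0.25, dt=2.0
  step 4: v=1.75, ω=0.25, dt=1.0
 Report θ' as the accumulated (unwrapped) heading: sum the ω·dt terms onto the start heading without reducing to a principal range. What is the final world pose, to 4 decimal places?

step 1: θ'=0.0000 (straight) → pose (-2.6250, 3.0000, 0.0000)
step 2: θ'=-1.5000 (R=-1.7500) → pose (-0.8794, 1.3738, -1.5000)
step 3: θ'=-1.0000 (R=1.0000) → pose (-0.7234, 0.9042, -1.0000)
step 4: θ'=-0.7500 (R=7.0000) → pose (0.3955, -0.4355, -0.7500)

(0.3955, -0.4355, -0.7500)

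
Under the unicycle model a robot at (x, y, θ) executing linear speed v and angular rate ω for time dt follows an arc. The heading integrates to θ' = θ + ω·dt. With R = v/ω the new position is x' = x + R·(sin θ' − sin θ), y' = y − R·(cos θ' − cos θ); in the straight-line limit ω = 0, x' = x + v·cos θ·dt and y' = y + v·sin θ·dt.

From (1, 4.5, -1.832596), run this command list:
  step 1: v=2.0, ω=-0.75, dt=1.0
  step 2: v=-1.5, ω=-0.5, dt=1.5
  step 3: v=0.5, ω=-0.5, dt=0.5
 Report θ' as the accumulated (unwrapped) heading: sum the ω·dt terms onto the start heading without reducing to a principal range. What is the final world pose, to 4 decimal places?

(1.7620, 3.4090, -3.5826)

step 1: θ'=-2.5826 (R=-2.6667) → pose (-0.1616, 2.9294, -2.5826)
step 2: θ'=-3.3326 (R=3.0000) → pose (1.9990, 3.3315, -3.3326)
step 3: θ'=-3.5826 (R=-1.0000) → pose (1.7620, 3.4090, -3.5826)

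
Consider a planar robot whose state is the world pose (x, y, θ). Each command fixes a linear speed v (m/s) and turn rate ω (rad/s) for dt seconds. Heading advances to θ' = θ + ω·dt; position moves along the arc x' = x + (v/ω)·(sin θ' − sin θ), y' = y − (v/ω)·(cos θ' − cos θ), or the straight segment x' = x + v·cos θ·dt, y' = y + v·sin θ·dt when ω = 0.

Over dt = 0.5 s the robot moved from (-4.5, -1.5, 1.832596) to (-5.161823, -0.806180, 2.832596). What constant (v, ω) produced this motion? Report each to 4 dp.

v = 2.0000, ω = 2.0000

Δθ = 2.832596 − 1.832596 = 1.000000
ω = Δθ/dt = 1.000000/0.5 = 2.0000
R = −Δy/(cos θ' − cos θ) = 1.0000
v = R·ω = 1.0000·2.0000 = 2.0000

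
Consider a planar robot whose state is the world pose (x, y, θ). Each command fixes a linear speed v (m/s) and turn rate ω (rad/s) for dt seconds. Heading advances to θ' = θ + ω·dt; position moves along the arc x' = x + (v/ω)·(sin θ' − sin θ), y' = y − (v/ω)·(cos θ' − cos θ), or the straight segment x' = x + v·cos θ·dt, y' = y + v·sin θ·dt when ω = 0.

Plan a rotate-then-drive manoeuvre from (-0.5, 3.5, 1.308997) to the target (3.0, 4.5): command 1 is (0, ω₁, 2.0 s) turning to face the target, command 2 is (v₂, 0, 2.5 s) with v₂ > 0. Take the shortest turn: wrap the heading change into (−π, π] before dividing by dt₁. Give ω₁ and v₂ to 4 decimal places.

heading to target = atan2(4.5−3.5, 3−-0.5) = 0.2783
Δθ = wrap(0.2783 − 1.3090) = -1.0307; ω₁ = Δθ/dt₁ = -0.5153
distance = √((3−-0.5)² + (4.5−3.5)²) = 3.6401; v₂ = distance/dt₂ = 1.4560

ω₁ = -0.5153, v₂ = 1.4560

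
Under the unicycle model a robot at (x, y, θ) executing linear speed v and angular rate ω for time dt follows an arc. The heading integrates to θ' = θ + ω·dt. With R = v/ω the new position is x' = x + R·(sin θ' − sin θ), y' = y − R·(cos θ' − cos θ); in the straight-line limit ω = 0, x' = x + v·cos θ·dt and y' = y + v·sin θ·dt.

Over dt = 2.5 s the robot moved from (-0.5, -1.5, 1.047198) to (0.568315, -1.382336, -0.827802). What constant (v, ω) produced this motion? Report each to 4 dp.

v = 0.5000, ω = -0.7500

Δθ = -0.827802 − 1.047198 = -1.875000
ω = Δθ/dt = -1.875000/2.5 = -0.7500
R = Δx/(sin θ' − sin θ) = -0.6667
v = R·ω = -0.6667·-0.7500 = 0.5000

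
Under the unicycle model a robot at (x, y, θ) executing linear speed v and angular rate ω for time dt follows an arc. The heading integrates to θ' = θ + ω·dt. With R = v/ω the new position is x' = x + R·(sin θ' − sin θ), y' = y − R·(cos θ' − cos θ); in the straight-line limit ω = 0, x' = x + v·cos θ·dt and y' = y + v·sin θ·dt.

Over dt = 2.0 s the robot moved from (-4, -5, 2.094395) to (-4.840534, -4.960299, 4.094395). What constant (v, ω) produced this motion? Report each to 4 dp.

v = 0.5000, ω = 1.0000

Δθ = 4.094395 − 2.094395 = 2.000000
ω = Δθ/dt = 2.000000/2.0 = 1.0000
R = Δx/(sin θ' − sin θ) = 0.5000
v = R·ω = 0.5000·1.0000 = 0.5000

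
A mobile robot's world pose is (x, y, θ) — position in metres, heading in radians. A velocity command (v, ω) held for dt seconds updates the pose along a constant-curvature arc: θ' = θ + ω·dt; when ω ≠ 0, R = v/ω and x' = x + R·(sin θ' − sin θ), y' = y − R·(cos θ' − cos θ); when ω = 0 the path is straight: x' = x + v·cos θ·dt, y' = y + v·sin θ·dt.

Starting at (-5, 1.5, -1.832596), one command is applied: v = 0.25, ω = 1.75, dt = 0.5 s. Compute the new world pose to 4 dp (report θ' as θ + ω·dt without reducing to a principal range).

(-4.9788, 1.3808, -0.9576)

θ' = -1.8326 + 1.75·0.5 = -0.9576
R = v/ω = 0.25/1.75 = 0.1429
x' = -5 + 0.1429·(sin -0.9576 − sin -1.8326) = -4.9788
y' = 1.5 − 0.1429·(cos -0.9576 − cos -1.8326) = 1.3808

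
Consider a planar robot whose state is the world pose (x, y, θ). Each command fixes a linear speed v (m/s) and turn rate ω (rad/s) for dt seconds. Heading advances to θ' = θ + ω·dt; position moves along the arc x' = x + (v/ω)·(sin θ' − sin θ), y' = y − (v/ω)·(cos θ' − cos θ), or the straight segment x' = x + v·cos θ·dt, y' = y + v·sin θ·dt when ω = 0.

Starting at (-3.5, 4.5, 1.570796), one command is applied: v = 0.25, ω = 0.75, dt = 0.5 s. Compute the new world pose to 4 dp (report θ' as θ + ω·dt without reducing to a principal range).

(-3.5232, 4.6221, 1.9458)

θ' = 1.5708 + 0.75·0.5 = 1.9458
R = v/ω = 0.25/0.75 = 0.3333
x' = -3.5 + 0.3333·(sin 1.9458 − sin 1.5708) = -3.5232
y' = 4.5 − 0.3333·(cos 1.9458 − cos 1.5708) = 4.6221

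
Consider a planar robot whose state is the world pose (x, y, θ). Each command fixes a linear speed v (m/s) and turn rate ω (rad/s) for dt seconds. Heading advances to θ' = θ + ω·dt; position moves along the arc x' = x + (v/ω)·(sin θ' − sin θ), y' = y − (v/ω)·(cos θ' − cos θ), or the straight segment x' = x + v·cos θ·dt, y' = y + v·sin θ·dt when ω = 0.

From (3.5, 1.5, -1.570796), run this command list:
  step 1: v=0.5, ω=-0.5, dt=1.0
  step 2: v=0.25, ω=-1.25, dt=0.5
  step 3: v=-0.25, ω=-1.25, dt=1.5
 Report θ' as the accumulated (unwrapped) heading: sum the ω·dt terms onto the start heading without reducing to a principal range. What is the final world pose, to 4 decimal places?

(3.5725, 0.7838, -4.5708)

step 1: θ'=-2.0708 (R=-1.0000) → pose (3.3776, 1.0206, -2.0708)
step 2: θ'=-2.6958 (R=-0.2000) → pose (3.2883, 0.9360, -2.6958)
step 3: θ'=-4.5708 (R=0.2000) → pose (3.5725, 0.7838, -4.5708)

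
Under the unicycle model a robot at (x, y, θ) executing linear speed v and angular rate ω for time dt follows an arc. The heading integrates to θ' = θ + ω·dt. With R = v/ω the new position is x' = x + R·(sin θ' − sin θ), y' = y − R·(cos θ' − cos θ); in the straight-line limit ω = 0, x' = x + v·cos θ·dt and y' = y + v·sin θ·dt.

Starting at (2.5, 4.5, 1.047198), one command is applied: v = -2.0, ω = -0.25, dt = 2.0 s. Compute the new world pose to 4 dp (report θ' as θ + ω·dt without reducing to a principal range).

(-0.2658, 1.6681, 0.5472)

θ' = 1.0472 + -0.25·2.0 = 0.5472
R = v/ω = -2.0/-0.25 = 8.0000
x' = 2.5 + 8.0000·(sin 0.5472 − sin 1.0472) = -0.2658
y' = 4.5 − 8.0000·(cos 0.5472 − cos 1.0472) = 1.6681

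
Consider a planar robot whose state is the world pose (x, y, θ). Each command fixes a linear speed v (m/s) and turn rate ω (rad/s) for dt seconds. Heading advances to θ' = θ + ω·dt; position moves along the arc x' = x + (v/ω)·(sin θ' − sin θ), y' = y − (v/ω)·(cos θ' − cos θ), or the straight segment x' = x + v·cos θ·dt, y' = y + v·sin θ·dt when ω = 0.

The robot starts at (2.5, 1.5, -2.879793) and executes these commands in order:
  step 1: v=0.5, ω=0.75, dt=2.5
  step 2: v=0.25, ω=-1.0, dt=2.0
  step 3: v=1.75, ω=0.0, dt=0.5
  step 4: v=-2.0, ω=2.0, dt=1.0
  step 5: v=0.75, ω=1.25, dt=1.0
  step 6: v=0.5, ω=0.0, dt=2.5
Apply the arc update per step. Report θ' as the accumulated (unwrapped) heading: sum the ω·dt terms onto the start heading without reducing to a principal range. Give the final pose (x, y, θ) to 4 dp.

(3.6385, 1.5676, 0.2452)

step 1: θ'=-1.0048 (R=0.6667) → pose (2.1098, 0.4985, -1.0048)
step 2: θ'=-3.0048 (R=-0.2500) → pose (1.9329, 0.1168, -3.0048)
step 3: θ'=-3.0048 (straight) → pose (1.0661, -0.0025, -3.0048)
step 4: θ'=-1.0048 (R=-1.0000) → pose (1.7738, 1.5244, -1.0048)
step 5: θ'=0.2452 (R=0.6000) → pose (2.4259, 1.2641, 0.2452)
step 6: θ'=0.2452 (straight) → pose (3.6385, 1.5676, 0.2452)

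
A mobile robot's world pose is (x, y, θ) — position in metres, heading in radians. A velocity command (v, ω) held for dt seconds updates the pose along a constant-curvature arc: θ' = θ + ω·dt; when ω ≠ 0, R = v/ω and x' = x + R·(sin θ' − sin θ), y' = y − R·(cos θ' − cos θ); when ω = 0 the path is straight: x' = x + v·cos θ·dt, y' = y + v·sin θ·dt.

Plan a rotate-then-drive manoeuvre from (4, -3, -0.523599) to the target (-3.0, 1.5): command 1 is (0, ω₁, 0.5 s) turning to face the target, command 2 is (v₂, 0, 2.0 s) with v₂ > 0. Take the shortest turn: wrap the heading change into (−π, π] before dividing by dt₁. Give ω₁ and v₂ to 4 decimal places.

heading to target = atan2(1.5−-3, -3−4) = 2.5703
Δθ = wrap(2.5703 − -0.5236) = 3.0939; ω₁ = Δθ/dt₁ = 6.1877
distance = √((-3−4)² + (1.5−-3)²) = 8.3217; v₂ = distance/dt₂ = 4.1608

ω₁ = 6.1877, v₂ = 4.1608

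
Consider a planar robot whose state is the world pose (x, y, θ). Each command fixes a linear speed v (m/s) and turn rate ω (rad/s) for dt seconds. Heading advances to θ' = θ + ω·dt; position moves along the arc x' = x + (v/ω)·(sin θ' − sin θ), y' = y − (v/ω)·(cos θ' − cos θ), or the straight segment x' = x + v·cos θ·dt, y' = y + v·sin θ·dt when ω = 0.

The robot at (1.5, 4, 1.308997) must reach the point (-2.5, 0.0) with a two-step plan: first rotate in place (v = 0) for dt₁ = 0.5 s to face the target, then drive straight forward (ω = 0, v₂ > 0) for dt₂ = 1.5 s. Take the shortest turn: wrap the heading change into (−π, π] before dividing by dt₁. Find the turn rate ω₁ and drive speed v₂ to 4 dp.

heading to target = atan2(0−4, -2.5−1.5) = -2.3562
Δθ = wrap(-2.3562 − 1.3090) = 2.6180; ω₁ = Δθ/dt₁ = 5.2360
distance = √((-2.5−1.5)² + (0−4)²) = 5.6569; v₂ = distance/dt₂ = 3.7712

ω₁ = 5.2360, v₂ = 3.7712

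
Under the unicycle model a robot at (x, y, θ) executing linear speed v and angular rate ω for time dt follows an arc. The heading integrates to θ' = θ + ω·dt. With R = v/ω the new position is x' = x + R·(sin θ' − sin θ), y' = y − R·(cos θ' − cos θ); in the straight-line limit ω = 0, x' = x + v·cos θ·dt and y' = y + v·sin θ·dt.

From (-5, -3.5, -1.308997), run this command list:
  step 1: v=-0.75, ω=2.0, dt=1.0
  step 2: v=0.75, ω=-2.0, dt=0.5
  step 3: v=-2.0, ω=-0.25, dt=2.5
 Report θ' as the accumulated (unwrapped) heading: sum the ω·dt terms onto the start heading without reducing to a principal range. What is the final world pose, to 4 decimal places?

(-9.2474, -0.3757, -0.9340)

step 1: θ'=0.6910 (R=-0.3750) → pose (-5.6012, -3.3081, 0.6910)
step 2: θ'=-0.3090 (R=-0.3750) → pose (-5.2482, -3.2398, -0.3090)
step 3: θ'=-0.9340 (R=8.0000) → pose (-9.2474, -0.3757, -0.9340)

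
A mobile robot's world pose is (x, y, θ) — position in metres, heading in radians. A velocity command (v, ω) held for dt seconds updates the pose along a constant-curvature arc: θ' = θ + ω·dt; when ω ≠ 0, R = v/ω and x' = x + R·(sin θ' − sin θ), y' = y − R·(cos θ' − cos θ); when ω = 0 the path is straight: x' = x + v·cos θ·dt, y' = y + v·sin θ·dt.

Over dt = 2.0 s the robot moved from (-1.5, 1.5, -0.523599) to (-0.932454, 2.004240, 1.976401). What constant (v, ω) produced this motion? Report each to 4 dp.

v = 0.5000, ω = 1.2500

Δθ = 1.976401 − -0.523599 = 2.500000
ω = Δθ/dt = 2.500000/2.0 = 1.2500
R = Δx/(sin θ' − sin θ) = 0.4000
v = R·ω = 0.4000·1.2500 = 0.5000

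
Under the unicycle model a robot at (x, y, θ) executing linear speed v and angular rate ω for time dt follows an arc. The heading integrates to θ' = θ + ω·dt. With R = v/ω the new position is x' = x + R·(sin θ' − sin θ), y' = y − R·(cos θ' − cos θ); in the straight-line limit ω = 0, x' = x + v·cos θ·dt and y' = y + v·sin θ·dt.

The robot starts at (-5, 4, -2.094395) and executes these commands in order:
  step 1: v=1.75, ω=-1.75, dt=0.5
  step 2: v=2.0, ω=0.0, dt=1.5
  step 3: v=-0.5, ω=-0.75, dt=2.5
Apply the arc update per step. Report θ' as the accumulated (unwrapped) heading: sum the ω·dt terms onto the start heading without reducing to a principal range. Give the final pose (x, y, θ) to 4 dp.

step 1: θ'=-2.9694 (R=-1.0000) → pose (-5.6947, 3.5148, -2.9694)
step 2: θ'=-2.9694 (straight) → pose (-8.6503, 3.0007, -2.9694)
step 3: θ'=-4.8444 (R=0.6667) → pose (-7.8752, 2.2562, -4.8444)

(-7.8752, 2.2562, -4.8444)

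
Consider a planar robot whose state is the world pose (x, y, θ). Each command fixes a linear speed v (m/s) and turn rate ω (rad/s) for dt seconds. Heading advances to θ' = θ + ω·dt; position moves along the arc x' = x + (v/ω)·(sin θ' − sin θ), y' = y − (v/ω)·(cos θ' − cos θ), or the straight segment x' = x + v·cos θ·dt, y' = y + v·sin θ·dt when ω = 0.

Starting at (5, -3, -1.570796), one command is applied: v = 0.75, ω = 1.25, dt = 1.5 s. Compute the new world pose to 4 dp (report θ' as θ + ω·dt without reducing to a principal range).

(5.7797, -3.5725, 0.3042)

θ' = -1.5708 + 1.25·1.5 = 0.3042
R = v/ω = 0.75/1.25 = 0.6000
x' = 5 + 0.6000·(sin 0.3042 − sin -1.5708) = 5.7797
y' = -3 − 0.6000·(cos 0.3042 − cos -1.5708) = -3.5725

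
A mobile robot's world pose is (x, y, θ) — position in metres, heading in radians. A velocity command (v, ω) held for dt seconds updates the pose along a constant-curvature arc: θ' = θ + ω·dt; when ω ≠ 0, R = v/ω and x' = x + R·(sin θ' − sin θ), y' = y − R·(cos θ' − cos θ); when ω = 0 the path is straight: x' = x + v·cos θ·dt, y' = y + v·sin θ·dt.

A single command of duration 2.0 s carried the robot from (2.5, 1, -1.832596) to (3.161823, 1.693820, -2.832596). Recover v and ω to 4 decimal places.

Δθ = -2.832596 − -1.832596 = -1.000000
ω = Δθ/dt = -1.000000/2.0 = -0.5000
R = −Δy/(cos θ' − cos θ) = 1.0000
v = R·ω = 1.0000·-0.5000 = -0.5000

v = -0.5000, ω = -0.5000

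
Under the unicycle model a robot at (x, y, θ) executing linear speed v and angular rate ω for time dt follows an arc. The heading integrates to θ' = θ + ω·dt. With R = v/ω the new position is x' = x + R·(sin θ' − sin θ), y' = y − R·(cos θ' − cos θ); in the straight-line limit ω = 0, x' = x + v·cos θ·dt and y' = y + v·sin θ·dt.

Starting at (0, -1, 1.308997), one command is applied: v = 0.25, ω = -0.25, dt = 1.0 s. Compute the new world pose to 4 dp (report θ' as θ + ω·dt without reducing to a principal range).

(0.0941, -0.7691, 1.0590)

θ' = 1.3090 + -0.25·1.0 = 1.0590
R = v/ω = 0.25/-0.25 = -1.0000
x' = 0 + -1.0000·(sin 1.0590 − sin 1.3090) = 0.0941
y' = -1 − -1.0000·(cos 1.0590 − cos 1.3090) = -0.7691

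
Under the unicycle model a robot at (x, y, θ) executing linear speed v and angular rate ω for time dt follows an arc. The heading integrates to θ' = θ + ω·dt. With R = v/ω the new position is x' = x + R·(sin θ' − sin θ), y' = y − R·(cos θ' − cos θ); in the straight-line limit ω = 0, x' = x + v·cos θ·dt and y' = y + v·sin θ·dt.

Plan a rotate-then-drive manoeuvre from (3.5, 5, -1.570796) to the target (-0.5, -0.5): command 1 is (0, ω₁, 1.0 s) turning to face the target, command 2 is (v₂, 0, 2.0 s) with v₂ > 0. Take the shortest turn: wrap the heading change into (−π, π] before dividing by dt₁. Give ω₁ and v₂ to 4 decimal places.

ω₁ = -0.6288, v₂ = 3.4004

heading to target = atan2(-0.5−5, -0.5−3.5) = -2.1996
Δθ = wrap(-2.1996 − -1.5708) = -0.6288; ω₁ = Δθ/dt₁ = -0.6288
distance = √((-0.5−3.5)² + (-0.5−5)²) = 6.8007; v₂ = distance/dt₂ = 3.4004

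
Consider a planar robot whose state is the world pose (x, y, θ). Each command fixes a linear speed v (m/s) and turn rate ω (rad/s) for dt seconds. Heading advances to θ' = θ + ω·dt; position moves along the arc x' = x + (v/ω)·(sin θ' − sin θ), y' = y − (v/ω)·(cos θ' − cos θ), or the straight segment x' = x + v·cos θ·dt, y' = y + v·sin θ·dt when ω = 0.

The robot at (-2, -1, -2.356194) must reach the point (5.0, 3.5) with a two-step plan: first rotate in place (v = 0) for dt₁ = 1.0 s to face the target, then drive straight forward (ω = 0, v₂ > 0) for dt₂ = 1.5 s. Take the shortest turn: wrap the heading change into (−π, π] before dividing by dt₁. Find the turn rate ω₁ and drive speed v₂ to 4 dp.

ω₁ = 2.9275, v₂ = 5.5478

heading to target = atan2(3.5−-1, 5−-2) = 0.5713
Δθ = wrap(0.5713 − -2.3562) = 2.9275; ω₁ = Δθ/dt₁ = 2.9275
distance = √((5−-2)² + (3.5−-1)²) = 8.3217; v₂ = distance/dt₂ = 5.5478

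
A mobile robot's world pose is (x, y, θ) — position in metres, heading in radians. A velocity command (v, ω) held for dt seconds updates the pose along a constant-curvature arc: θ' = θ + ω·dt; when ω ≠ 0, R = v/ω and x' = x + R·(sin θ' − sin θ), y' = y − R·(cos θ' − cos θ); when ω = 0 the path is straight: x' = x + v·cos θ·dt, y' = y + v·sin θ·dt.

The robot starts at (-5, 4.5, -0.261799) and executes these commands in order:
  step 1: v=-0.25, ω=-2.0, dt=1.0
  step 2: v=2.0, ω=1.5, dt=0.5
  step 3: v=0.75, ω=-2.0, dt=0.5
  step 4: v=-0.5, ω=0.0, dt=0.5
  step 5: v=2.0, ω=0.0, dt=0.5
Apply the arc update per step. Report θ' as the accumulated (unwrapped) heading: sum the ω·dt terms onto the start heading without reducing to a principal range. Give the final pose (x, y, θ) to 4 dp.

(-6.1271, 3.0051, -2.5118)

step 1: θ'=-2.2618 (R=0.1250) → pose (-5.0640, 4.7004, -2.2618)
step 2: θ'=-1.5118 (R=1.3333) → pose (-5.3675, 3.7720, -1.5118)
step 3: θ'=-2.5118 (R=-0.3750) → pose (-5.5210, 3.4469, -2.5118)
step 4: θ'=-2.5118 (straight) → pose (-5.3190, 3.5941, -2.5118)
step 5: θ'=-2.5118 (straight) → pose (-6.1271, 3.0051, -2.5118)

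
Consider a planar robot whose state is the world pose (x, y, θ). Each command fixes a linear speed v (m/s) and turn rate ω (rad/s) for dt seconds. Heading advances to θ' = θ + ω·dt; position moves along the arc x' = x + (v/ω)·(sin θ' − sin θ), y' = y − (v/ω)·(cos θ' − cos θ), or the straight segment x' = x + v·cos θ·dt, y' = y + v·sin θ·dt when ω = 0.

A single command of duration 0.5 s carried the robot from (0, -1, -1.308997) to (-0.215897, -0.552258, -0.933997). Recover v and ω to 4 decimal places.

Δθ = -0.933997 − -1.308997 = 0.375000
ω = Δθ/dt = 0.375000/0.5 = 0.7500
R = −Δy/(cos θ' − cos θ) = -1.3333
v = R·ω = -1.3333·0.7500 = -1.0000

v = -1.0000, ω = 0.7500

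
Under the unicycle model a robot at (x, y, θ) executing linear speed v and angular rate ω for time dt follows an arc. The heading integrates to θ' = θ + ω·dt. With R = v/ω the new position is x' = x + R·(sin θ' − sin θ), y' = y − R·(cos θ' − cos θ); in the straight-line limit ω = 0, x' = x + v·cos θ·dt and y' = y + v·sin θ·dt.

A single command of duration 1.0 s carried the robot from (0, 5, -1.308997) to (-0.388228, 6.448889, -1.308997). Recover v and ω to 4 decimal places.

Δθ = -1.308997 − -1.308997 = 0.000000
ω = Δθ/dt = 0.000000/1.0 = 0.0000
ω = 0 → v = (Δx·cos θ + Δy·sin θ)/dt = -1.5000

v = -1.5000, ω = 0.0000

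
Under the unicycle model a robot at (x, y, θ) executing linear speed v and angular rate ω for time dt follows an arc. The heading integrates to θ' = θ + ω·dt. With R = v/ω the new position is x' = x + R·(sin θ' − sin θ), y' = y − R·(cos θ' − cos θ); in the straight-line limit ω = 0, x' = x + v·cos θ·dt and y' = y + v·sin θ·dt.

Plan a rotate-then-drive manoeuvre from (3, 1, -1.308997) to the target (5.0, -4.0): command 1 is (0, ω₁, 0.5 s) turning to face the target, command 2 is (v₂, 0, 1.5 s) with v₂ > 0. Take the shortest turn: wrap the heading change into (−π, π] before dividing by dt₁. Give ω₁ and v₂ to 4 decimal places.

heading to target = atan2(-4−1, 5−3) = -1.1903
Δθ = wrap(-1.1903 − -1.3090) = 0.1187; ω₁ = Δθ/dt₁ = 0.2374
distance = √((5−3)² + (-4−1)²) = 5.3852; v₂ = distance/dt₂ = 3.5901

ω₁ = 0.2374, v₂ = 3.5901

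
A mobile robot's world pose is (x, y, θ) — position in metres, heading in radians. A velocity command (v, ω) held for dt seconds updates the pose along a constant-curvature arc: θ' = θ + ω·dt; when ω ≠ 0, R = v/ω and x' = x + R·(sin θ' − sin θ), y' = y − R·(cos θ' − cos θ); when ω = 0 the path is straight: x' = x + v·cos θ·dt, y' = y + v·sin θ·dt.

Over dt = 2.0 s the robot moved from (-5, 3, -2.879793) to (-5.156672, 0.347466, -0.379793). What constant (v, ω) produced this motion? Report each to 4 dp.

Δθ = -0.379793 − -2.879793 = 2.500000
ω = Δθ/dt = 2.500000/2.0 = 1.2500
R = −Δy/(cos θ' − cos θ) = 1.4000
v = R·ω = 1.4000·1.2500 = 1.7500

v = 1.7500, ω = 1.2500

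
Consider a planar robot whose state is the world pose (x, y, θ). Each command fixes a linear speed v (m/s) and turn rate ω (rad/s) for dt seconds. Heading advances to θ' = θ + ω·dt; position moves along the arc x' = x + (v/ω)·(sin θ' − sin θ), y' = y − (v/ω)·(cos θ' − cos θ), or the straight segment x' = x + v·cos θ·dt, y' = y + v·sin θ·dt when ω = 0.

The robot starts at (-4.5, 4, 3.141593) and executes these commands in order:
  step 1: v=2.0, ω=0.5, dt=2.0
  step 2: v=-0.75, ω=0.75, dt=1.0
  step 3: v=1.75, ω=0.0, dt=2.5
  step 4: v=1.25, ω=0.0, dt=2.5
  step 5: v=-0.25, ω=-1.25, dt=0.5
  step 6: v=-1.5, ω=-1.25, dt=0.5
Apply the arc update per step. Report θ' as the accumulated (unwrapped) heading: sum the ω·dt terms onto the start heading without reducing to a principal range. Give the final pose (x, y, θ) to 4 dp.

step 1: θ'=4.1416 (R=4.0000) → pose (-7.8659, 2.1612, 4.1416)
step 2: θ'=4.8916 (R=-1.0000) → pose (-7.7234, 2.8798, 4.8916)
step 3: θ'=4.8916 (straight) → pose (-6.9435, -1.4252, 4.8916)
step 4: θ'=4.8916 (straight) → pose (-6.3865, -4.5001, 4.8916)
step 5: θ'=4.2666 (R=0.2000) → pose (-6.3702, -4.3783, 4.2666)
step 6: θ'=3.6416 (R=1.2000) → pose (-5.8628, -3.8426, 3.6416)

(-5.8628, -3.8426, 3.6416)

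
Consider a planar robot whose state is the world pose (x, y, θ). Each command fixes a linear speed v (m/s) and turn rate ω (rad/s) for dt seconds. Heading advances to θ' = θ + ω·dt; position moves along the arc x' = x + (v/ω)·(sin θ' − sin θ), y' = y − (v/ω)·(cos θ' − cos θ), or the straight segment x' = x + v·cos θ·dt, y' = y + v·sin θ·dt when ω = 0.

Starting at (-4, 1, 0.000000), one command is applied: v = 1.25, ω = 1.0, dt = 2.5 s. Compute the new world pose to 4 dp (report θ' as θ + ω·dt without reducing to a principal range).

(-3.2519, 3.2514, 2.5000)

θ' = 0.0000 + 1.0·2.5 = 2.5000
R = v/ω = 1.25/1.0 = 1.2500
x' = -4 + 1.2500·(sin 2.5000 − sin 0.0000) = -3.2519
y' = 1 − 1.2500·(cos 2.5000 − cos 0.0000) = 3.2514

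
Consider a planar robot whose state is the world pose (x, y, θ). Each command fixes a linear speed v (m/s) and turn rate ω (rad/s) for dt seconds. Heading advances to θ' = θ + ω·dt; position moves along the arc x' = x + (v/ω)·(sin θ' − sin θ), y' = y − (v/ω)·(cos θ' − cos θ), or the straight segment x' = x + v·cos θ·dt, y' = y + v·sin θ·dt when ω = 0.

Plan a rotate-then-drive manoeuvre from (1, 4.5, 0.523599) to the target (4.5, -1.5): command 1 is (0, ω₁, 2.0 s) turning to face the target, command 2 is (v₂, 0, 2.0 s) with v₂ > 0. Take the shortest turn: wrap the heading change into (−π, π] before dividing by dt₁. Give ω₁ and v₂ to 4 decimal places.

heading to target = atan2(-1.5−4.5, 4.5−1) = -1.0427
Δθ = wrap(-1.0427 − 0.5236) = -1.5663; ω₁ = Δθ/dt₁ = -0.7832
distance = √((4.5−1)² + (-1.5−4.5)²) = 6.9462; v₂ = distance/dt₂ = 3.4731

ω₁ = -0.7832, v₂ = 3.4731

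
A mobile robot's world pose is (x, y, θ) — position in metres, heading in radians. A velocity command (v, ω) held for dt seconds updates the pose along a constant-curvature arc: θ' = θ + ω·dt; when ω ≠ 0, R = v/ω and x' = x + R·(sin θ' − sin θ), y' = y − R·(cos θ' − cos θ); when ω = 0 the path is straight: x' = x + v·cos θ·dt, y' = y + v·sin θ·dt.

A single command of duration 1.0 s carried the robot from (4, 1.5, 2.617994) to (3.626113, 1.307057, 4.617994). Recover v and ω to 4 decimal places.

v = 0.5000, ω = 2.0000

Δθ = 4.617994 − 2.617994 = 2.000000
ω = Δθ/dt = 2.000000/1.0 = 2.0000
R = Δx/(sin θ' − sin θ) = 0.2500
v = R·ω = 0.2500·2.0000 = 0.5000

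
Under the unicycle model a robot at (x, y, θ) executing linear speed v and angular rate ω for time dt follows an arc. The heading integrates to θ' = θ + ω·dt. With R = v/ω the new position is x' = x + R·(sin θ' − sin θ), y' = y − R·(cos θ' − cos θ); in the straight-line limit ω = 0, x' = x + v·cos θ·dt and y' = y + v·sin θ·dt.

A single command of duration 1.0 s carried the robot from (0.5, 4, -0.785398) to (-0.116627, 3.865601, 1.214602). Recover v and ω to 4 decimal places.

v = -0.7500, ω = 2.0000

Δθ = 1.214602 − -0.785398 = 2.000000
ω = Δθ/dt = 2.000000/1.0 = 2.0000
R = Δx/(sin θ' − sin θ) = -0.3750
v = R·ω = -0.3750·2.0000 = -0.7500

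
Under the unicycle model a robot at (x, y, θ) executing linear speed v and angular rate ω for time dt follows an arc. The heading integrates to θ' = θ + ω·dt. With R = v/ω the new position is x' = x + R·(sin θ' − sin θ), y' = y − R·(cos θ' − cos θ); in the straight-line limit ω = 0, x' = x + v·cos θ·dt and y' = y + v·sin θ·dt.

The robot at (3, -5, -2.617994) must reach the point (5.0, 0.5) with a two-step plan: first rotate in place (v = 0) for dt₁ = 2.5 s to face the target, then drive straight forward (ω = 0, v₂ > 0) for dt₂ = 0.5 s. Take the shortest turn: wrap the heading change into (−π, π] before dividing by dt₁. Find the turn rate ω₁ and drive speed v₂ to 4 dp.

ω₁ = -0.9773, v₂ = 11.7047

heading to target = atan2(0.5−-5, 5−3) = 1.2220
Δθ = wrap(1.2220 − -2.6180) = -2.4432; ω₁ = Δθ/dt₁ = -0.9773
distance = √((5−3)² + (0.5−-5)²) = 5.8523; v₂ = distance/dt₂ = 11.7047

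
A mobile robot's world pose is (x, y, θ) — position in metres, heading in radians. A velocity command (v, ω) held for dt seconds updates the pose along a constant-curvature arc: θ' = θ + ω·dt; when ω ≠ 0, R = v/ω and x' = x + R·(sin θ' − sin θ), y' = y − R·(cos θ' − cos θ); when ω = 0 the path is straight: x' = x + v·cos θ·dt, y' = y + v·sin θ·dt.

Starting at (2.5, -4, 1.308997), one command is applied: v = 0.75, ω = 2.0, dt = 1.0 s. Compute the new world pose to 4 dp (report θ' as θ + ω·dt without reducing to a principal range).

θ' = 1.3090 + 2.0·1.0 = 3.3090
R = v/ω = 0.75/2.0 = 0.3750
x' = 2.5 + 0.3750·(sin 3.3090 − sin 1.3090) = 2.0753
y' = -4 − 0.3750·(cos 3.3090 − cos 1.3090) = -3.5332

(2.0753, -3.5332, 3.3090)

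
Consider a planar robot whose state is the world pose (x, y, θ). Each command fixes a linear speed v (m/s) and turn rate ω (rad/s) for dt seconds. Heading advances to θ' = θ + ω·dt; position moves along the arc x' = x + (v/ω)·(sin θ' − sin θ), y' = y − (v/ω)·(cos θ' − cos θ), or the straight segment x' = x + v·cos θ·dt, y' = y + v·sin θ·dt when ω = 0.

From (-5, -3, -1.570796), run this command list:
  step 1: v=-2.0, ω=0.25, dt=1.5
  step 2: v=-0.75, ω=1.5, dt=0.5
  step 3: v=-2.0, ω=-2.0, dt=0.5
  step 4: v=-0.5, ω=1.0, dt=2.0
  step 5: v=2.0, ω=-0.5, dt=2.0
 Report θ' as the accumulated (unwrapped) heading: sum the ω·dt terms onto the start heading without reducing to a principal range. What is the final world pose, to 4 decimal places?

(-3.2961, 1.5464, -0.4458)

step 1: θ'=-1.1958 (R=-8.0000) → pose (-5.5559, -0.0698, -1.1958)
step 2: θ'=-0.4458 (R=-0.5000) → pose (-5.8056, 0.1982, -0.4458)
step 3: θ'=-1.4458 (R=1.0000) → pose (-6.3666, 0.9758, -1.4458)
step 4: θ'=0.5542 (R=-0.5000) → pose (-7.1259, 1.3386, 0.5542)
step 5: θ'=-0.4458 (R=-4.0000) → pose (-3.2961, 1.5464, -0.4458)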